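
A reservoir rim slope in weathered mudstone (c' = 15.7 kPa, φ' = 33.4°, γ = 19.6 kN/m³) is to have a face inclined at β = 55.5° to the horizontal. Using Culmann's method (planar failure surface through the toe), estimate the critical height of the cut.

H_c = 30.00 m

Culmann's analysis gives the critical failure plane at α_cr = (β + φ')/2 = (55.5 + 33.4)/2 = 44.5°, and the critical height
H_c = (4c'/γ) · sinβ cosφ' / [1 − cos(β − φ')]
    = (4·15.7/19.6) · sin55.5°·cos33.4° / [1 − cos(22.1°)]
    = 3.204 · 0.8241·0.8348 / [1 − 0.9265]
    = 3.204 · 0.6880 / 0.0735
    = 30.00 m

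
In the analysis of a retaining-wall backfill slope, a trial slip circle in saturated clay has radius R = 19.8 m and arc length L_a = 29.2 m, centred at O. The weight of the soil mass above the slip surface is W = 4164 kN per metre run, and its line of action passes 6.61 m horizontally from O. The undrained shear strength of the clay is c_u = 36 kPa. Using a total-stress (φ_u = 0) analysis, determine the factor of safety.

Taking moments about the centre O, the resisting moment is provided by the undrained shear strength acting along the arc:
M_R = c_u·L_a·R = 36·29.20·19.8 = 20813.8 kN·m/m
M_D = W·d = 4164·6.61 = 27524.0 kN·m/m
FS = M_R / M_D = 20813.8 / 27524.0 = 0.756

FS = 0.76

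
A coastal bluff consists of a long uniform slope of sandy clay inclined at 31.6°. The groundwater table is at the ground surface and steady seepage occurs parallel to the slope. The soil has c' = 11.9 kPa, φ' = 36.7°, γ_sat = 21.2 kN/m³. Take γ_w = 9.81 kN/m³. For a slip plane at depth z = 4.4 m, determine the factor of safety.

FS = 0.94

With seepage parallel to the slope and the water table at the surface, the effective normal stress on the slip plane uses the buoyant unit weight γ' = γ_sat − γ_w while the driving shear stress uses γ_sat:
FS = [c' + γ' z cos²β tanφ'] / [γ_sat z sinβ cosβ]
γ' = 21.2 − 9.81 = 11.39 kN/m³
Numerator = 11.9 + 11.39·4.4·cos²31.6°·tan36.7° = 11.9 + 11.39·4.4·0.7254·0.7454 = 38.999 kPa
Denominator = 21.2·4.4·sin31.6°·cos31.6° = 21.2·4.4·0.5240·0.8517 = 41.630 kPa
FS = 38.999 / 41.630 = 0.937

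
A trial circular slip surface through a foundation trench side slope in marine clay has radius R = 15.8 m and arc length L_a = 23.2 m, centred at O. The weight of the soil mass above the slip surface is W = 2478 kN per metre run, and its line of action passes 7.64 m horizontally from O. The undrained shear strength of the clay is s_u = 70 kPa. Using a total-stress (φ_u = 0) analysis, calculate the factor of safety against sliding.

FS = 1.36

Taking moments about the centre O, the resisting moment is provided by the undrained shear strength acting along the arc:
M_R = s_u·L_a·R = 70·23.20·15.8 = 25659.2 kN·m/m
M_D = W·d = 2478·7.64 = 18931.9 kN·m/m
FS = M_R / M_D = 25659.2 / 18931.9 = 1.355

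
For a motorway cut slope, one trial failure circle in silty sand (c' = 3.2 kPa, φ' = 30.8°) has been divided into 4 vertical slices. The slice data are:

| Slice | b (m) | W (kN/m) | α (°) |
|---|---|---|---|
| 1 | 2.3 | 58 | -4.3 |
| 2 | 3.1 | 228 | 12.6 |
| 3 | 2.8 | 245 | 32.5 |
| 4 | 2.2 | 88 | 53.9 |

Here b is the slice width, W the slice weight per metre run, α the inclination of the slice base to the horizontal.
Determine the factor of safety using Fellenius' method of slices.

FS = 1.46

Ordinary method of slices: FS = Σ[c'·Δl_i + (W_i cosα_i)·tanφ'] / Σ W_i sinα_i, with Δl_i = b_i / cosα_i.
Slice 1: Δl = 2.3/cos(-4.3°) = 2.306 m; N'_1 = 58·cos(-4.3°) = 57.8; c'Δl = 7.38; W sinα = -4.3
Slice 2: Δl = 3.1/cos12.6° = 3.177 m; N'_2 = 228·cos12.6° = 222.5; c'Δl = 10.16; W sinα = 49.7
Slice 3: Δl = 2.8/cos32.5° = 3.320 m; N'_3 = 245·cos32.5° = 206.6; c'Δl = 10.62; W sinα = 131.6
Slice 4: Δl = 2.2/cos53.9° = 3.734 m; N'_4 = 88·cos53.9° = 51.8; c'Δl = 11.95; W sinα = 71.1
Σc'Δl = 40.1 kN/m; ΣN' = 538.8 kN/m; ΣW sinα = 248.1 kN/m
Resisting = 40.1 + 538.8·tan30.8° = 40.1 + 321.2 = 361.3 kN/m
FS = 361.3 / 248.1 = 1.456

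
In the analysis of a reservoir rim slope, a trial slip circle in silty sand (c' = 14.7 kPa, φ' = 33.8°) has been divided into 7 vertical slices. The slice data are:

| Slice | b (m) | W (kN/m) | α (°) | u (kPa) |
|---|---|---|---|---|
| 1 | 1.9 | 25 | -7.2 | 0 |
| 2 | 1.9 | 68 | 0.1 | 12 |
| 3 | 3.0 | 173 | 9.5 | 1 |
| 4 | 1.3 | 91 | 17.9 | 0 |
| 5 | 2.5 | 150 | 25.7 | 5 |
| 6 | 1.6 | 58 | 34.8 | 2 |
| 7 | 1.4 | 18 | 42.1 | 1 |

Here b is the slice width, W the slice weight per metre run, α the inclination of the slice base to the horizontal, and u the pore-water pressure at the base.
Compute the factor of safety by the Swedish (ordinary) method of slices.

FS = 3.38

Ordinary method of slices: FS = Σ[c'·Δl_i + (W_i cosα_i − u_i·Δl_i)·tanφ'] / Σ W_i sinα_i, with Δl_i = b_i / cosα_i.
Slice 1: Δl = 1.9/cos(-7.2°) = 1.915 m; N'_1 = 25·cos(-7.2°) − 0·1.915 = 24.8; c'Δl = 28.15; W sinα = -3.1
Slice 2: Δl = 1.9/cos0.1° = 1.900 m; N'_2 = 68·cos0.1° − 12·1.900 = 45.2; c'Δl = 27.93; W sinα = 0.1
Slice 3: Δl = 3.0/cos9.5° = 3.042 m; N'_3 = 173·cos9.5° − 1·3.042 = 167.6; c'Δl = 44.71; W sinα = 28.6
Slice 4: Δl = 1.3/cos17.9° = 1.366 m; N'_4 = 91·cos17.9° − 0·1.366 = 86.6; c'Δl = 20.08; W sinα = 28.0
Slice 5: Δl = 2.5/cos25.7° = 2.774 m; N'_5 = 150·cos25.7° − 5·2.774 = 121.3; c'Δl = 40.78; W sinα = 65.0
Slice 6: Δl = 1.6/cos34.8° = 1.948 m; N'_6 = 58·cos34.8° − 2·1.948 = 43.7; c'Δl = 28.64; W sinα = 33.1
Slice 7: Δl = 1.4/cos42.1° = 1.887 m; N'_7 = 18·cos42.1° − 1·1.887 = 11.5; c'Δl = 27.74; W sinα = 12.1
Σc'Δl = 218.0 kN/m; ΣN' = 500.7 kN/m; ΣW sinα = 163.7 kN/m
Resisting = 218.0 + 500.7·tan33.8° = 218.0 + 335.2 = 553.2 kN/m
FS = 553.2 / 163.7 = 3.379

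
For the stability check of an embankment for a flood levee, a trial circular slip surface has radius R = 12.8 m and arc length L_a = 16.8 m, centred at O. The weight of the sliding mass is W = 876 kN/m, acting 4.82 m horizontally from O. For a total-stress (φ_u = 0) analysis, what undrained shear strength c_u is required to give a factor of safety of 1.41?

c_u = 27.7 kPa

FS = c_u·L_a·R / (W·d), so c_u = FS·W·d / (L_a·R).
c_u = 1.41·876·4.82 / (16.80·12.8) = 5953.5 / 215.04 = 27.69 kPa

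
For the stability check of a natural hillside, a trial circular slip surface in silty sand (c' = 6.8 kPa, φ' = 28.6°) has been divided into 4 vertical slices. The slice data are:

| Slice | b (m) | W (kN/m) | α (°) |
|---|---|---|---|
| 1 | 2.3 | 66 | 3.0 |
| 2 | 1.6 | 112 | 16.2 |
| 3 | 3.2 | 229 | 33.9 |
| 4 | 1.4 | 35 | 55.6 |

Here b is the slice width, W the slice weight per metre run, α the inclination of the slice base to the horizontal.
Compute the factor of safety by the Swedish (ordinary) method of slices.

Ordinary method of slices: FS = Σ[c'·Δl_i + (W_i cosα_i)·tanφ'] / Σ W_i sinα_i, with Δl_i = b_i / cosα_i.
Slice 1: Δl = 2.3/cos3.0° = 2.303 m; N'_1 = 66·cos3.0° = 65.9; c'Δl = 15.66; W sinα = 3.5
Slice 2: Δl = 1.6/cos16.2° = 1.666 m; N'_2 = 112·cos16.2° = 107.6; c'Δl = 11.33; W sinα = 31.2
Slice 3: Δl = 3.2/cos33.9° = 3.855 m; N'_3 = 229·cos33.9° = 190.1; c'Δl = 26.22; W sinα = 127.7
Slice 4: Δl = 1.4/cos55.6° = 2.478 m; N'_4 = 35·cos55.6° = 19.8; c'Δl = 16.85; W sinα = 28.9
Σc'Δl = 70.1 kN/m; ΣN' = 383.3 kN/m; ΣW sinα = 191.3 kN/m
Resisting = 70.1 + 383.3·tan28.6° = 70.1 + 209.0 = 279.0 kN/m
FS = 279.0 / 191.3 = 1.459

FS = 1.46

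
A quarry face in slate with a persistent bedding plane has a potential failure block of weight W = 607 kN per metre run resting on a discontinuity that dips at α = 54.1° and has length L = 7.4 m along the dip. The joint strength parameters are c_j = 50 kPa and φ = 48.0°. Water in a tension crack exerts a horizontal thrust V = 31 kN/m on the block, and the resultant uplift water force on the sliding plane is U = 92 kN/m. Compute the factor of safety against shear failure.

FS = 1.25

Resolving the block weight along and normal to the plane and applying the Mohr–Coulomb strength on the joint:
N' = W cosα − U − V sinα = 607·cos54.1° − 92 − 31·sin54.1° = 238.8 kN/m
Driving force T = W sinα + V cosα = 607·sin54.1° + 31·cos54.1° = 509.9 kN/m
Resisting force R = c_j·L + N'·tanφ = 50·7.4 + 238.8·tan48.0° = 370.0 + 265.2 = 635.2 kN/m
FS = R / T = 635.2 / 509.9 = 1.246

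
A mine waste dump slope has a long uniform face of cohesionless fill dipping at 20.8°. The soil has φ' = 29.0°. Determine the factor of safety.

For a dry cohesionless infinite slope the factor of safety is FS = tanφ' / tanβ.
FS = tan29.0° / tan20.8° = 0.5543 / 0.3799 = 1.459

FS = 1.46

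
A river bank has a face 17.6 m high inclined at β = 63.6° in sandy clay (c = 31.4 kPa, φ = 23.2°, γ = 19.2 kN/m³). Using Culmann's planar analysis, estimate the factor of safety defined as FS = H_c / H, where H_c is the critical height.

FS = 1.28

H_c = (4c/γ) · sinβ cosφ / [1 − cos(β − φ)]
    = (4·31.4/19.2) · sin63.6°·cos23.2° / [1 − cos40.4°]
    = 6.542 · 0.8233 / 0.2385 = 22.58 m
FS = H_c / H = 22.58 / 17.6 = 1.283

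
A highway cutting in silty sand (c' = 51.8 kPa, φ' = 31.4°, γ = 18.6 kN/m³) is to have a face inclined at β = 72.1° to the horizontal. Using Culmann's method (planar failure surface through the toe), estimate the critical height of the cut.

Culmann's analysis gives the critical failure plane at α_cr = (β + φ')/2 = (72.1 + 31.4)/2 = 51.8°, and the critical height
H_c = (4c'/γ) · sinβ cosφ' / [1 − cos(β − φ')]
    = (4·51.8/18.6) · sin72.1°·cos31.4° / [1 − cos(40.7°)]
    = 11.140 · 0.9516·0.8536 / [1 − 0.7581]
    = 11.140 · 0.8122 / 0.2419
    = 37.41 m

H_c = 37.41 m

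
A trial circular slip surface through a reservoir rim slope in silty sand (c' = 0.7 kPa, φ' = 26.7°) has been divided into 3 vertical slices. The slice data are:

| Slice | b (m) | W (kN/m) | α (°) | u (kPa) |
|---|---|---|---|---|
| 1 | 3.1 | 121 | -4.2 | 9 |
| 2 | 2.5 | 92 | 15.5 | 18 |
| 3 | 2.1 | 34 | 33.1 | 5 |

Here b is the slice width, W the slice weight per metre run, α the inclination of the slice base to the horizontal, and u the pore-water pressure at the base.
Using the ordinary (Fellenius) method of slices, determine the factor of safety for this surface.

Ordinary method of slices: FS = Σ[c'·Δl_i + (W_i cosα_i − u_i·Δl_i)·tanφ'] / Σ W_i sinα_i, with Δl_i = b_i / cosα_i.
Slice 1: Δl = 3.1/cos(-4.2°) = 3.108 m; N'_1 = 121·cos(-4.2°) − 9·3.108 = 92.7; c'Δl = 2.18; W sinα = -8.9
Slice 2: Δl = 2.5/cos15.5° = 2.594 m; N'_2 = 92·cos15.5° − 18·2.594 = 42.0; c'Δl = 1.82; W sinα = 24.6
Slice 3: Δl = 2.1/cos33.1° = 2.507 m; N'_3 = 34·cos33.1° − 5·2.507 = 15.9; c'Δl = 1.75; W sinα = 18.6
Σc'Δl = 5.7 kN/m; ΣN' = 150.6 kN/m; ΣW sinα = 34.3 kN/m
Resisting = 5.7 + 150.6·tan26.7° = 5.7 + 75.7 = 81.5 kN/m
FS = 81.5 / 34.3 = 2.376

FS = 2.38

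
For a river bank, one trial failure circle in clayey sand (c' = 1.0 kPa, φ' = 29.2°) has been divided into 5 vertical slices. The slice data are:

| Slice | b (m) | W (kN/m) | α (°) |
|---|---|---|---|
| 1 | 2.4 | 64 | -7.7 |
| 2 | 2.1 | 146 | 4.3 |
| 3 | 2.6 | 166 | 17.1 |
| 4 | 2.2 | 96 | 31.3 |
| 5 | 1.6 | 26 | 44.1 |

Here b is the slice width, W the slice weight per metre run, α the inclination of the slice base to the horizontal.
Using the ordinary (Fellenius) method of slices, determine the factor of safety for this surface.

FS = 2.30

Ordinary method of slices: FS = Σ[c'·Δl_i + (W_i cosα_i)·tanφ'] / Σ W_i sinα_i, with Δl_i = b_i / cosα_i.
Slice 1: Δl = 2.4/cos(-7.7°) = 2.422 m; N'_1 = 64·cos(-7.7°) = 63.4; c'Δl = 2.42; W sinα = -8.6
Slice 2: Δl = 2.1/cos4.3° = 2.106 m; N'_2 = 146·cos4.3° = 145.6; c'Δl = 2.11; W sinα = 10.9
Slice 3: Δl = 2.6/cos17.1° = 2.720 m; N'_3 = 166·cos17.1° = 158.7; c'Δl = 2.72; W sinα = 48.8
Slice 4: Δl = 2.2/cos31.3° = 2.575 m; N'_4 = 96·cos31.3° = 82.0; c'Δl = 2.57; W sinα = 49.9
Slice 5: Δl = 1.6/cos44.1° = 2.228 m; N'_5 = 26·cos44.1° = 18.7; c'Δl = 2.23; W sinα = 18.1
Σc'Δl = 12.1 kN/m; ΣN' = 468.4 kN/m; ΣW sinα = 119.2 kN/m
Resisting = 12.1 + 468.4·tan29.2° = 12.1 + 261.8 = 273.8 kN/m
FS = 273.8 / 119.2 = 2.298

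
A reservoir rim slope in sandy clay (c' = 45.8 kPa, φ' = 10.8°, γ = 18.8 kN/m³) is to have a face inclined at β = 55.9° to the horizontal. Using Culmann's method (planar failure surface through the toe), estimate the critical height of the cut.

Culmann's analysis gives the critical failure plane at α_cr = (β + φ')/2 = (55.9 + 10.8)/2 = 33.4°, and the critical height
H_c = (4c'/γ) · sinβ cosφ' / [1 − cos(β − φ')]
    = (4·45.8/18.8) · sin55.9°·cos10.8° / [1 − cos(45.1°)]
    = 9.745 · 0.8281·0.9823 / [1 − 0.7059]
    = 9.745 · 0.8134 / 0.2941
    = 26.95 m

H_c = 26.95 m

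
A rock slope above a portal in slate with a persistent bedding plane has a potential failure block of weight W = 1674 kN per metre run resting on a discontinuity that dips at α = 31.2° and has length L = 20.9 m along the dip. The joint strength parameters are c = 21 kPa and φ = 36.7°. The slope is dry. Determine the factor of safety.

Resolving the block weight along and normal to the plane and applying the Mohr–Coulomb strength on the joint:
N' = W cosα = 1674·cos31.2° = 1431.9 kN/m
Driving force T = W sinα = 1674·sin31.2° = 867.2 kN/m
Resisting force R = c·L + N'·tanφ = 21·20.9 + 1431.9·tan36.7° = 438.9 + 1067.3 = 1506.2 kN/m
FS = R / T = 1506.2 / 867.2 = 1.737

FS = 1.74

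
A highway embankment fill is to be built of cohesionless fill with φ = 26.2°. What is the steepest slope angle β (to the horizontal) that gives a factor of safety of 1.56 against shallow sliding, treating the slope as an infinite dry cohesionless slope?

For an infinite dry cohesionless slope FS = tanφ/tanβ, so tanβ = tanφ / FS.
tanβ = tan26.2° / 1.56 = 0.4921 / 1.56 = 0.3154
β = arctan(0.3154) = 17.51°

β = 17.5°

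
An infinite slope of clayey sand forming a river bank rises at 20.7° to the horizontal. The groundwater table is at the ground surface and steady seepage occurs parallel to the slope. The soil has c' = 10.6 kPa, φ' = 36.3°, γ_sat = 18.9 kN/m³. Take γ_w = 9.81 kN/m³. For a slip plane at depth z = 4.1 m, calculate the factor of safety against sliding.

With seepage parallel to the slope and the water table at the surface, the effective normal stress on the slip plane uses the buoyant unit weight γ' = γ_sat − γ_w while the driving shear stress uses γ_sat:
FS = [c' + γ' z cos²β tanφ'] / [γ_sat z sinβ cosβ]
γ' = 18.9 − 9.81 = 9.09 kN/m³
Numerator = 10.6 + 9.09·4.1·cos²20.7°·tan36.3° = 10.6 + 9.09·4.1·0.8751·0.7346 = 34.556 kPa
Denominator = 18.9·4.1·sin20.7°·cos20.7° = 18.9·4.1·0.3535·0.9354 = 25.623 kPa
FS = 34.556 / 25.623 = 1.349

FS = 1.35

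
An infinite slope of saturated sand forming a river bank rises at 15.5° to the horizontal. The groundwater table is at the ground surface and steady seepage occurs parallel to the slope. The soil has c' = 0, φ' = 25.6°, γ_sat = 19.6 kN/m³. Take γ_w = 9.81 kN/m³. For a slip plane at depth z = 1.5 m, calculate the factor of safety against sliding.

With seepage parallel to the slope and the water table at the surface, the effective normal stress on the slip plane uses the buoyant unit weight γ' = γ_sat − γ_w while the driving shear stress uses γ_sat:
FS = [c' + γ' z cos²β tanφ'] / [γ_sat z sinβ cosβ]
(For c' = 0 this reduces to FS = (γ'/γ_sat)·tanφ'/tanβ.)
γ' = 19.6 − 9.81 = 9.79 kN/m³
Numerator = 0.0 + 9.79·1.5·cos²15.5°·tan25.6° = 0.0 + 9.79·1.5·0.9286·0.4791 = 6.533 kPa
Denominator = 19.6·1.5·sin15.5°·cos15.5° = 19.6·1.5·0.2672·0.9636 = 7.571 kPa
FS = 6.533 / 7.571 = 0.863

FS = 0.86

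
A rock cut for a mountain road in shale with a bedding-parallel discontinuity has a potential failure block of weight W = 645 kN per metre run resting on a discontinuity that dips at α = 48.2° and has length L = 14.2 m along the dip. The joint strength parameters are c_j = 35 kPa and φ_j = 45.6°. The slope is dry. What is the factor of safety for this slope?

FS = 1.95

Resolving the block weight along and normal to the plane and applying the Mohr–Coulomb strength on the joint:
N' = W cosα = 645·cos48.2° = 429.9 kN/m
Driving force T = W sinα = 645·sin48.2° = 480.8 kN/m
Resisting force R = c_j·L + N'·tanφ_j = 35·14.2 + 429.9·tan45.6° = 497.0 + 439.0 = 936.0 kN/m
FS = R / T = 936.0 / 480.8 = 1.947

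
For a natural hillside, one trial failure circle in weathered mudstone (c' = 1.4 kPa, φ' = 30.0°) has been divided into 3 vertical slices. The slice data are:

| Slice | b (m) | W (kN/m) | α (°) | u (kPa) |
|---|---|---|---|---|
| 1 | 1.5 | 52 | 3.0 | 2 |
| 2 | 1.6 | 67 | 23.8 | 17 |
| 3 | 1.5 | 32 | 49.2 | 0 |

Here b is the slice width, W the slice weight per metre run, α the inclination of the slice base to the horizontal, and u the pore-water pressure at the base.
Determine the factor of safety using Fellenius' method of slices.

Ordinary method of slices: FS = Σ[c'·Δl_i + (W_i cosα_i − u_i·Δl_i)·tanφ'] / Σ W_i sinα_i, with Δl_i = b_i / cosα_i.
Slice 1: Δl = 1.5/cos3.0° = 1.502 m; N'_1 = 52·cos3.0° − 2·1.502 = 48.9; c'Δl = 2.10; W sinα = 2.7
Slice 2: Δl = 1.6/cos23.8° = 1.749 m; N'_2 = 67·cos23.8° − 17·1.749 = 31.6; c'Δl = 2.45; W sinα = 27.0
Slice 3: Δl = 1.5/cos49.2° = 2.296 m; N'_3 = 32·cos49.2° − 0·2.296 = 20.9; c'Δl = 3.21; W sinα = 24.2
Σc'Δl = 7.8 kN/m; ΣN' = 101.4 kN/m; ΣW sinα = 54.0 kN/m
Resisting = 7.8 + 101.4·tan30.0° = 7.8 + 58.5 = 66.3 kN/m
FS = 66.3 / 54.0 = 1.228

FS = 1.23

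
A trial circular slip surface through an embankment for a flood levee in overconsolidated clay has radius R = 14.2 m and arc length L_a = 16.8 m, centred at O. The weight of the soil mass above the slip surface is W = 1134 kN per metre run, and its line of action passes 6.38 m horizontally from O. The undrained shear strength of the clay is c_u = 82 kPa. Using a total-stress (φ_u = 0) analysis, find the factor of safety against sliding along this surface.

FS = 2.70

Taking moments about the centre O, the resisting moment is provided by the undrained shear strength acting along the arc:
M_R = c_u·L_a·R = 82·16.80·14.2 = 19561.9 kN·m/m
M_D = W·d = 1134·6.38 = 7234.9 kN·m/m
FS = M_R / M_D = 19561.9 / 7234.9 = 2.704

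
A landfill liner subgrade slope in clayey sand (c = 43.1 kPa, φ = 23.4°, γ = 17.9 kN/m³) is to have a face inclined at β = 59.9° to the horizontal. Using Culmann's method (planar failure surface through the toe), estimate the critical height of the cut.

H_c = 38.99 m

Culmann's analysis gives the critical failure plane at α_cr = (β + φ)/2 = (59.9 + 23.4)/2 = 41.6°, and the critical height
H_c = (4c/γ) · sinβ cosφ / [1 − cos(β − φ)]
    = (4·43.1/17.9) · sin59.9°·cos23.4° / [1 − cos(36.5°)]
    = 9.631 · 0.8652·0.9178 / [1 − 0.8039]
    = 9.631 · 0.7940 / 0.1961
    = 38.99 m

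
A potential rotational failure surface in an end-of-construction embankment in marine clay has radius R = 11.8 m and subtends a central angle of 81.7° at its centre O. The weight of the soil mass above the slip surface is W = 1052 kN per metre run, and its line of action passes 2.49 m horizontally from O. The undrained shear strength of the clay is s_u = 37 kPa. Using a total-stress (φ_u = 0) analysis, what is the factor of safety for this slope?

FS = 2.80

Taking moments about the centre O, the resisting moment is provided by the undrained shear strength acting along the arc:
Arc length L_a = R·θ = 11.8·(81.7°·π/180) = 11.8·1.4259 = 16.83 m
M_R = s_u·L_a·R = 37·16.83·11.8 = 7346.2 kN·m/m
M_D = W·d = 1052·2.49 = 2619.5 kN·m/m
FS = M_R / M_D = 7346.2 / 2619.5 = 2.804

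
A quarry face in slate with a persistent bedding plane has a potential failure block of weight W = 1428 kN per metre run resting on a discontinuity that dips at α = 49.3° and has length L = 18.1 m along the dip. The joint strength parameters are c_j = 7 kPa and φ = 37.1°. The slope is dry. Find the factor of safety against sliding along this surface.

Resolving the block weight along and normal to the plane and applying the Mohr–Coulomb strength on the joint:
N' = W cosα = 1428·cos49.3° = 931.2 kN/m
Driving force T = W sinα = 1428·sin49.3° = 1082.6 kN/m
Resisting force R = c_j·L + N'·tanφ = 7·18.1 + 931.2·tan37.1° = 126.7 + 704.3 = 831.0 kN/m
FS = R / T = 831.0 / 1082.6 = 0.768

FS = 0.77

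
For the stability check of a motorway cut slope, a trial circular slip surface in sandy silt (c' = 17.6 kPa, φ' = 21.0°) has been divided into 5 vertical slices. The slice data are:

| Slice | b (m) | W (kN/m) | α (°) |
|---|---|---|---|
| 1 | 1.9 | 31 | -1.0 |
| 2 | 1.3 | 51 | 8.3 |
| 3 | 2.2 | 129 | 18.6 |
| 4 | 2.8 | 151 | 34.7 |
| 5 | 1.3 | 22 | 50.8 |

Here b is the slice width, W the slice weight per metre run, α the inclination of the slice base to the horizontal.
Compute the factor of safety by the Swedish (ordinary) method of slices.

FS = 2.15

Ordinary method of slices: FS = Σ[c'·Δl_i + (W_i cosα_i)·tanφ'] / Σ W_i sinα_i, with Δl_i = b_i / cosα_i.
Slice 1: Δl = 1.9/cos(-1.0°) = 1.900 m; N'_1 = 31·cos(-1.0°) = 31.0; c'Δl = 33.45; W sinα = -0.5
Slice 2: Δl = 1.3/cos8.3° = 1.314 m; N'_2 = 51·cos8.3° = 50.5; c'Δl = 23.12; W sinα = 7.4
Slice 3: Δl = 2.2/cos18.6° = 2.321 m; N'_3 = 129·cos18.6° = 122.3; c'Δl = 40.85; W sinα = 41.1
Slice 4: Δl = 2.8/cos34.7° = 3.406 m; N'_4 = 151·cos34.7° = 124.1; c'Δl = 59.94; W sinα = 86.0
Slice 5: Δl = 1.3/cos50.8° = 2.057 m; N'_5 = 22·cos50.8° = 13.9; c'Δl = 36.20; W sinα = 17.0
Σc'Δl = 193.6 kN/m; ΣN' = 341.8 kN/m; ΣW sinα = 151.0 kN/m
Resisting = 193.6 + 341.8·tan21.0° = 193.6 + 131.2 = 324.8 kN/m
FS = 324.8 / 151.0 = 2.151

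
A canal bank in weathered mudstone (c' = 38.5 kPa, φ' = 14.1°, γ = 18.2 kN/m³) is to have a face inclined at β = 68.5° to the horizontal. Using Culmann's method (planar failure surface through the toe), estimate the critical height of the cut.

Culmann's analysis gives the critical failure plane at α_cr = (β + φ')/2 = (68.5 + 14.1)/2 = 41.3°, and the critical height
H_c = (4c'/γ) · sinβ cosφ' / [1 − cos(β − φ')]
    = (4·38.5/18.2) · sin68.5°·cos14.1° / [1 − cos(54.4°)]
    = 8.462 · 0.9304·0.9699 / [1 − 0.5821]
    = 8.462 · 0.9024 / 0.4179
    = 18.27 m

H_c = 18.27 m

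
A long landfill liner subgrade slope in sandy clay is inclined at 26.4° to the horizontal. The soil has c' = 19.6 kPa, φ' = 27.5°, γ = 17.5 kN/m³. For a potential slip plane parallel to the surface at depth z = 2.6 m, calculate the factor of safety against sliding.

FS = 2.13

For an infinite slope with a slip plane parallel to the surface (no pore pressure): FS = [c' + γz cos²β tanφ'] / [γz sinβ cosβ].
γz = 17.5·2.6 = 45.50 kN/m²
Numerator = 19.6 + 45.50·cos²26.4°·tan27.5° = 19.6 + 45.50·0.8023·0.5206 = 38.603 kPa
Denominator = 45.50·sin26.4°·cos26.4° = 45.50·0.4446·0.8957 = 18.121 kPa
FS = 38.603 / 18.121 = 2.130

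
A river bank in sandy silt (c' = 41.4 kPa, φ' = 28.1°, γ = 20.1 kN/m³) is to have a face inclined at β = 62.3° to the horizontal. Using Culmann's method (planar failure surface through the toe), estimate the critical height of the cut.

H_c = 37.21 m

Culmann's analysis gives the critical failure plane at α_cr = (β + φ')/2 = (62.3 + 28.1)/2 = 45.2°, and the critical height
H_c = (4c'/γ) · sinβ cosφ' / [1 − cos(β − φ')]
    = (4·41.4/20.1) · sin62.3°·cos28.1° / [1 − cos(34.2°)]
    = 8.239 · 0.8854·0.8821 / [1 − 0.8271]
    = 8.239 · 0.7810 / 0.1729
    = 37.21 m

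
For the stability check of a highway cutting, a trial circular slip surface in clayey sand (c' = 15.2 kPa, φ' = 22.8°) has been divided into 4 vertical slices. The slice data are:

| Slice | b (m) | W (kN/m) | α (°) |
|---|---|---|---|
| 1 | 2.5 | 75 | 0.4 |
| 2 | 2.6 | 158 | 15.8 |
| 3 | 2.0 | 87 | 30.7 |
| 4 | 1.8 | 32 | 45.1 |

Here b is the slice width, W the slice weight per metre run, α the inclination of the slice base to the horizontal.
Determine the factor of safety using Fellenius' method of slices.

FS = 2.62

Ordinary method of slices: FS = Σ[c'·Δl_i + (W_i cosα_i)·tanφ'] / Σ W_i sinα_i, with Δl_i = b_i / cosα_i.
Slice 1: Δl = 2.5/cos0.4° = 2.500 m; N'_1 = 75·cos0.4° = 75.0; c'Δl = 38.00; W sinα = 0.5
Slice 2: Δl = 2.6/cos15.8° = 2.702 m; N'_2 = 158·cos15.8° = 152.0; c'Δl = 41.07; W sinα = 43.0
Slice 3: Δl = 2.0/cos30.7° = 2.326 m; N'_3 = 87·cos30.7° = 74.8; c'Δl = 35.35; W sinα = 44.4
Slice 4: Δl = 1.8/cos45.1° = 2.550 m; N'_4 = 32·cos45.1° = 22.6; c'Δl = 38.76; W sinα = 22.7
Σc'Δl = 153.2 kN/m; ΣN' = 324.4 kN/m; ΣW sinα = 110.6 kN/m
Resisting = 153.2 + 324.4·tan22.8° = 153.2 + 136.4 = 289.6 kN/m
FS = 289.6 / 110.6 = 2.617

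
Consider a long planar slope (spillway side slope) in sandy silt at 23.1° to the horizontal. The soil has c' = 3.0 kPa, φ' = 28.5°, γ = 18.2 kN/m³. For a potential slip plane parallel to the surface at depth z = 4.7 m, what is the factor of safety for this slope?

For an infinite slope with a slip plane parallel to the surface (no pore pressure): FS = [c' + γz cos²β tanφ'] / [γz sinβ cosβ].
γz = 18.2·4.7 = 85.54 kN/m²
Numerator = 3.0 + 85.54·cos²23.1°·tan28.5° = 3.0 + 85.54·0.8461·0.5430 = 42.295 kPa
Denominator = 85.54·sin23.1°·cos23.1° = 85.54·0.3923·0.9198 = 30.870 kPa
FS = 42.295 / 30.870 = 1.370

FS = 1.37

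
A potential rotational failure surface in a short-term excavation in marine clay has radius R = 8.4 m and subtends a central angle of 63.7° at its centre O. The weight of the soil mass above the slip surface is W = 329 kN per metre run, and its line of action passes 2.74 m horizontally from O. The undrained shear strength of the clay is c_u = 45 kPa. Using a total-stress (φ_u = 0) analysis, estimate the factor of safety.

FS = 3.92

Taking moments about the centre O, the resisting moment is provided by the undrained shear strength acting along the arc:
Arc length L_a = R·θ = 8.4·(63.7°·π/180) = 8.4·1.1118 = 9.34 m
M_R = c_u·L_a·R = 45·9.34·8.4 = 3530.1 kN·m/m
M_D = W·d = 329·2.74 = 901.5 kN·m/m
FS = M_R / M_D = 3530.1 / 901.5 = 3.916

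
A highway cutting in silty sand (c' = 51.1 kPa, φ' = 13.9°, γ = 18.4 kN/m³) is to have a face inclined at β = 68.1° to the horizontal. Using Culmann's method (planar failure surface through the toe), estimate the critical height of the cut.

Culmann's analysis gives the critical failure plane at α_cr = (β + φ')/2 = (68.1 + 13.9)/2 = 41.0°, and the critical height
H_c = (4c'/γ) · sinβ cosφ' / [1 − cos(β − φ')]
    = (4·51.1/18.4) · sin68.1°·cos13.9° / [1 − cos(54.2°)]
    = 11.109 · 0.9278·0.9707 / [1 − 0.5850]
    = 11.109 · 0.9007 / 0.4150
    = 24.11 m

H_c = 24.11 m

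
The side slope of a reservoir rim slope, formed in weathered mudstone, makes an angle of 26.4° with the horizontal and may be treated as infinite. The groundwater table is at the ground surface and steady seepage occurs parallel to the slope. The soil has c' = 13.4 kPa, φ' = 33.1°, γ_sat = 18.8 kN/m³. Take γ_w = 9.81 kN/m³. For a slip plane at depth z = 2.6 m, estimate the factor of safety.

With seepage parallel to the slope and the water table at the surface, the effective normal stress on the slip plane uses the buoyant unit weight γ' = γ_sat − γ_w while the driving shear stress uses γ_sat:
FS = [c' + γ' z cos²β tanφ'] / [γ_sat z sinβ cosβ]
γ' = 18.8 − 9.81 = 8.99 kN/m³
Numerator = 13.4 + 8.99·2.6·cos²26.4°·tan33.1° = 13.4 + 8.99·2.6·0.8023·0.6519 = 25.625 kPa
Denominator = 18.8·2.6·sin26.4°·cos26.4° = 18.8·2.6·0.4446·0.8957 = 19.467 kPa
FS = 25.625 / 19.467 = 1.316

FS = 1.32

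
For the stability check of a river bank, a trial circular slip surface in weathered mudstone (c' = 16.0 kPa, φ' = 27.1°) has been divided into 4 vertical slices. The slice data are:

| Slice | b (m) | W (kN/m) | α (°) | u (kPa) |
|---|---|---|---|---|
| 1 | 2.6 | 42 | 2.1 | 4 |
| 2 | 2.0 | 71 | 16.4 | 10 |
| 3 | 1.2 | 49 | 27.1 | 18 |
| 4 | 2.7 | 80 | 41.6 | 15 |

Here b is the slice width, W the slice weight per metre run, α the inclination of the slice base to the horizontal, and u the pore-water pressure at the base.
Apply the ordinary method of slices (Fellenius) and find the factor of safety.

Ordinary method of slices: FS = Σ[c'·Δl_i + (W_i cosα_i − u_i·Δl_i)·tanφ'] / Σ W_i sinα_i, with Δl_i = b_i / cosα_i.
Slice 1: Δl = 2.6/cos2.1° = 2.602 m; N'_1 = 42·cos2.1° − 4·2.602 = 31.6; c'Δl = 41.63; W sinα = 1.5
Slice 2: Δl = 2.0/cos16.4° = 2.085 m; N'_2 = 71·cos16.4° − 10·2.085 = 47.3; c'Δl = 33.36; W sinα = 20.0
Slice 3: Δl = 1.2/cos27.1° = 1.348 m; N'_3 = 49·cos27.1° − 18·1.348 = 19.4; c'Δl = 21.57; W sinα = 22.3
Slice 4: Δl = 2.7/cos41.6° = 3.611 m; N'_4 = 80·cos41.6° − 15·3.611 = 5.7; c'Δl = 57.77; W sinα = 53.1
Σc'Δl = 154.3 kN/m; ΣN' = 103.8 kN/m; ΣW sinα = 97.0 kN/m
Resisting = 154.3 + 103.8·tan27.1° = 154.3 + 53.1 = 207.5 kN/m
FS = 207.5 / 97.0 = 2.138

FS = 2.14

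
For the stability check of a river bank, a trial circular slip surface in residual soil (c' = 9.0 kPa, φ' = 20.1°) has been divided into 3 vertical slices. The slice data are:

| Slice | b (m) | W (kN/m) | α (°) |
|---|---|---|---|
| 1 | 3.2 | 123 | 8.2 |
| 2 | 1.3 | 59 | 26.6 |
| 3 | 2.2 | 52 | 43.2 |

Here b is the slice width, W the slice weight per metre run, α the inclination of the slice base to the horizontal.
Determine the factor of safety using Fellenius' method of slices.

Ordinary method of slices: FS = Σ[c'·Δl_i + (W_i cosα_i)·tanφ'] / Σ W_i sinα_i, with Δl_i = b_i / cosα_i.
Slice 1: Δl = 3.2/cos8.2° = 3.233 m; N'_1 = 123·cos8.2° = 121.7; c'Δl = 29.10; W sinα = 17.5
Slice 2: Δl = 1.3/cos26.6° = 1.454 m; N'_2 = 59·cos26.6° = 52.8; c'Δl = 13.08; W sinα = 26.4
Slice 3: Δl = 2.2/cos43.2° = 3.018 m; N'_3 = 52·cos43.2° = 37.9; c'Δl = 27.16; W sinα = 35.6
Σc'Δl = 69.3 kN/m; ΣN' = 212.4 kN/m; ΣW sinα = 79.6 kN/m
Resisting = 69.3 + 212.4·tan20.1° = 69.3 + 77.7 = 147.1 kN/m
FS = 147.1 / 79.6 = 1.849

FS = 1.85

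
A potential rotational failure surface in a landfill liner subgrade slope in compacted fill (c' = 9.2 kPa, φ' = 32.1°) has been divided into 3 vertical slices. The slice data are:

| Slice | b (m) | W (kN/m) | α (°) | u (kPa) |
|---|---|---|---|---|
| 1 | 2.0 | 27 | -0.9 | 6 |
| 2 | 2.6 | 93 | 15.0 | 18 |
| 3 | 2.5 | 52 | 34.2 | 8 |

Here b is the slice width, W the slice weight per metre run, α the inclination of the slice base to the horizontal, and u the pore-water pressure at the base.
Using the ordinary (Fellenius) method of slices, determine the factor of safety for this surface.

Ordinary method of slices: FS = Σ[c'·Δl_i + (W_i cosα_i − u_i·Δl_i)·tanφ'] / Σ W_i sinα_i, with Δl_i = b_i / cosα_i.
Slice 1: Δl = 2.0/cos(-0.9°) = 2.000 m; N'_1 = 27·cos(-0.9°) − 6·2.000 = 15.0; c'Δl = 18.40; W sinα = -0.4
Slice 2: Δl = 2.6/cos15.0° = 2.692 m; N'_2 = 93·cos15.0° − 18·2.692 = 41.4; c'Δl = 24.76; W sinα = 24.1
Slice 3: Δl = 2.5/cos34.2° = 3.023 m; N'_3 = 52·cos34.2° − 8·3.023 = 18.8; c'Δl = 27.81; W sinα = 29.2
Σc'Δl = 71.0 kN/m; ΣN' = 75.2 kN/m; ΣW sinα = 52.9 kN/m
Resisting = 71.0 + 75.2·tan32.1° = 71.0 + 47.2 = 118.1 kN/m
FS = 118.1 / 52.9 = 2.235

FS = 2.23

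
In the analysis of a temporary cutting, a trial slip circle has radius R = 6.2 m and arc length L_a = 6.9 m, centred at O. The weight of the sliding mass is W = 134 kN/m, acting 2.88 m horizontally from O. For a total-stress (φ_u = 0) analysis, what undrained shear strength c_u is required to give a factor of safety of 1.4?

c_u = 12.6 kPa

FS = c_u·L_a·R / (W·d), so c_u = FS·W·d / (L_a·R).
c_u = 1.4·134·2.88 / (6.90·6.2) = 540.3 / 42.78 = 12.63 kPa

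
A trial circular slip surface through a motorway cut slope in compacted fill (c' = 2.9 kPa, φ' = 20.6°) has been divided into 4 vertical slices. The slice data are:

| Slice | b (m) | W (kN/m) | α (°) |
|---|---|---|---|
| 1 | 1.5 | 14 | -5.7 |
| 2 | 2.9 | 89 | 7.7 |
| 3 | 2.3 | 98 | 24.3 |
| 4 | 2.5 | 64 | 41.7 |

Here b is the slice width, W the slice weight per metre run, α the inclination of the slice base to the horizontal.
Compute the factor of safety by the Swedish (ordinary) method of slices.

FS = 1.28

Ordinary method of slices: FS = Σ[c'·Δl_i + (W_i cosα_i)·tanφ'] / Σ W_i sinα_i, with Δl_i = b_i / cosα_i.
Slice 1: Δl = 1.5/cos(-5.7°) = 1.507 m; N'_1 = 14·cos(-5.7°) = 13.9; c'Δl = 4.37; W sinα = -1.4
Slice 2: Δl = 2.9/cos7.7° = 2.926 m; N'_2 = 89·cos7.7° = 88.2; c'Δl = 8.49; W sinα = 11.9
Slice 3: Δl = 2.3/cos24.3° = 2.524 m; N'_3 = 98·cos24.3° = 89.3; c'Δl = 7.32; W sinα = 40.3
Slice 4: Δl = 2.5/cos41.7° = 3.348 m; N'_4 = 64·cos41.7° = 47.8; c'Δl = 9.71; W sinα = 42.6
Σc'Δl = 29.9 kN/m; ΣN' = 239.2 kN/m; ΣW sinα = 93.4 kN/m
Resisting = 29.9 + 239.2·tan20.6° = 29.9 + 89.9 = 119.8 kN/m
FS = 119.8 / 93.4 = 1.282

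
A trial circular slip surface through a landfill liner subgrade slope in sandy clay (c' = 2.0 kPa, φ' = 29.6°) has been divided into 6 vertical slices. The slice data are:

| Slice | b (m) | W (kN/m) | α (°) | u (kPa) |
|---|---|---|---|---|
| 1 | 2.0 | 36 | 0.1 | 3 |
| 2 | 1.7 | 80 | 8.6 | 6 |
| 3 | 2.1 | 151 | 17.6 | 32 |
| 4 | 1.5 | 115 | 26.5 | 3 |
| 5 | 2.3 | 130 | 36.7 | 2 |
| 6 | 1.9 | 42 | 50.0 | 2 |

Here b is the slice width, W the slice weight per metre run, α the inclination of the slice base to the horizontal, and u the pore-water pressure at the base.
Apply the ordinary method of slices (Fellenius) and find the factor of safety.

FS = 1.13

Ordinary method of slices: FS = Σ[c'·Δl_i + (W_i cosα_i − u_i·Δl_i)·tanφ'] / Σ W_i sinα_i, with Δl_i = b_i / cosα_i.
Slice 1: Δl = 2.0/cos0.1° = 2.000 m; N'_1 = 36·cos0.1° − 3·2.000 = 30.0; c'Δl = 4.00; W sinα = 0.1
Slice 2: Δl = 1.7/cos8.6° = 1.719 m; N'_2 = 80·cos8.6° − 6·1.719 = 68.8; c'Δl = 3.44; W sinα = 12.0
Slice 3: Δl = 2.1/cos17.6° = 2.203 m; N'_3 = 151·cos17.6° − 32·2.203 = 73.4; c'Δl = 4.41; W sinα = 45.7
Slice 4: Δl = 1.5/cos26.5° = 1.676 m; N'_4 = 115·cos26.5° − 3·1.676 = 97.9; c'Δl = 3.35; W sinα = 51.3
Slice 5: Δl = 2.3/cos36.7° = 2.869 m; N'_5 = 130·cos36.7° − 2·2.869 = 98.5; c'Δl = 5.74; W sinα = 77.7
Slice 6: Δl = 1.9/cos50.0° = 2.956 m; N'_6 = 42·cos50.0° − 2·2.956 = 21.1; c'Δl = 5.91; W sinα = 32.2
Σc'Δl = 26.8 kN/m; ΣN' = 389.7 kN/m; ΣW sinα = 218.9 kN/m
Resisting = 26.8 + 389.7·tan29.6° = 26.8 + 221.4 = 248.2 kN/m
FS = 248.2 / 218.9 = 1.134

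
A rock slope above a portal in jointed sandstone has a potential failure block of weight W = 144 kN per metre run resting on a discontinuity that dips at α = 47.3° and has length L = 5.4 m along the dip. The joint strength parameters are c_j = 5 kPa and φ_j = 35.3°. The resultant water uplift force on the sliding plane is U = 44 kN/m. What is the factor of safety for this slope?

Resolving the block weight along and normal to the plane and applying the Mohr–Coulomb strength on the joint:
N' = W cosα − U = 144·cos47.3° − 44 = 53.7 kN/m
Driving force T = W sinα = 144·sin47.3° = 105.8 kN/m
Resisting force R = c_j·L + N'·tanφ_j = 5·5.4 + 53.7·tan35.3° = 27.0 + 38.0 = 65.0 kN/m
FS = R / T = 65.0 / 105.8 = 0.614

FS = 0.61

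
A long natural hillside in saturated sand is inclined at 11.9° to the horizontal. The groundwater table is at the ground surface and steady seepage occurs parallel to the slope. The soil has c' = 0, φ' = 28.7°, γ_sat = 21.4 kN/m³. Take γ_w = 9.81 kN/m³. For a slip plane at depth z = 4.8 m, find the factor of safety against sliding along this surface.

FS = 1.41

With seepage parallel to the slope and the water table at the surface, the effective normal stress on the slip plane uses the buoyant unit weight γ' = γ_sat − γ_w while the driving shear stress uses γ_sat:
FS = [c' + γ' z cos²β tanφ'] / [γ_sat z sinβ cosβ]
(For c' = 0 this reduces to FS = (γ'/γ_sat)·tanφ'/tanβ.)
γ' = 21.4 − 9.81 = 11.59 kN/m³
Numerator = 0.0 + 11.59·4.8·cos²11.9°·tan28.7° = 0.0 + 11.59·4.8·0.9575·0.5475 = 29.163 kPa
Denominator = 21.4·4.8·sin11.9°·cos11.9° = 21.4·4.8·0.2062·0.9785 = 20.726 kPa
FS = 29.163 / 20.726 = 1.407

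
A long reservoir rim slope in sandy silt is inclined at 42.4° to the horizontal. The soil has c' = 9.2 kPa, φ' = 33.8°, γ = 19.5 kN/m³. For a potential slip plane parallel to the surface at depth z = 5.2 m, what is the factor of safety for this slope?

FS = 0.92

For an infinite slope with a slip plane parallel to the surface (no pore pressure): FS = [c' + γz cos²β tanφ'] / [γz sinβ cosβ].
γz = 19.5·5.2 = 101.40 kN/m²
Numerator = 9.2 + 101.40·cos²42.4°·tan33.8° = 9.2 + 101.40·0.5453·0.6694 = 46.217 kPa
Denominator = 101.40·sin42.4°·cos42.4° = 101.40·0.6743·0.7385 = 50.491 kPa
FS = 46.217 / 50.491 = 0.915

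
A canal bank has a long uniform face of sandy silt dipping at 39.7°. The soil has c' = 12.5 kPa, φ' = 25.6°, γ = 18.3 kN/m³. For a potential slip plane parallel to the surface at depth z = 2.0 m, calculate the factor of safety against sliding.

For an infinite slope with a slip plane parallel to the surface (no pore pressure): FS = [c' + γz cos²β tanφ'] / [γz sinβ cosβ].
γz = 18.3·2.0 = 36.60 kN/m²
Numerator = 12.5 + 36.60·cos²39.7°·tan25.6° = 12.5 + 36.60·0.5920·0.4791 = 22.881 kPa
Denominator = 36.60·sin39.7°·cos39.7° = 36.60·0.6388·0.7694 = 17.988 kPa
FS = 22.881 / 17.988 = 1.272

FS = 1.27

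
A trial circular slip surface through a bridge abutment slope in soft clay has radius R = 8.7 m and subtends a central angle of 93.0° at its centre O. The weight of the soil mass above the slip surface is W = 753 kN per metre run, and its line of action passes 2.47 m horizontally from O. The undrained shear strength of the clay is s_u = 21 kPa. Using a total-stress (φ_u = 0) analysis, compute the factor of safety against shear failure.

FS = 1.39

Taking moments about the centre O, the resisting moment is provided by the undrained shear strength acting along the arc:
Arc length L_a = R·θ = 8.7·(93.0°·π/180) = 8.7·1.6232 = 14.12 m
M_R = s_u·L_a·R = 21·14.12·8.7 = 2580.0 kN·m/m
M_D = W·d = 753·2.47 = 1859.9 kN·m/m
FS = M_R / M_D = 2580.0 / 1859.9 = 1.387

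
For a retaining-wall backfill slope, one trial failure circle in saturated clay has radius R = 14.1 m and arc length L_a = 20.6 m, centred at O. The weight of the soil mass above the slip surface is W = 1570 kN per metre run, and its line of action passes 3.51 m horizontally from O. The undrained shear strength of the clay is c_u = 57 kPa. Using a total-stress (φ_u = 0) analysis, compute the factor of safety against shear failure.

FS = 3.00

Taking moments about the centre O, the resisting moment is provided by the undrained shear strength acting along the arc:
M_R = c_u·L_a·R = 57·20.60·14.1 = 16556.2 kN·m/m
M_D = W·d = 1570·3.51 = 5510.7 kN·m/m
FS = M_R / M_D = 16556.2 / 5510.7 = 3.004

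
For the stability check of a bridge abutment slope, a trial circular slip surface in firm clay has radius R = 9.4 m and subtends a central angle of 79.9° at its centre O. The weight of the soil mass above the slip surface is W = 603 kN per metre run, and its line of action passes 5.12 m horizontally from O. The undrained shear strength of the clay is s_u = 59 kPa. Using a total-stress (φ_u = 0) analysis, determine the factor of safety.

FS = 2.35

Taking moments about the centre O, the resisting moment is provided by the undrained shear strength acting along the arc:
Arc length L_a = R·θ = 9.4·(79.9°·π/180) = 9.4·1.3945 = 13.11 m
M_R = s_u·L_a·R = 59·13.11·9.4 = 7270.0 kN·m/m
M_D = W·d = 603·5.12 = 3087.4 kN·m/m
FS = M_R / M_D = 7270.0 / 3087.4 = 2.355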